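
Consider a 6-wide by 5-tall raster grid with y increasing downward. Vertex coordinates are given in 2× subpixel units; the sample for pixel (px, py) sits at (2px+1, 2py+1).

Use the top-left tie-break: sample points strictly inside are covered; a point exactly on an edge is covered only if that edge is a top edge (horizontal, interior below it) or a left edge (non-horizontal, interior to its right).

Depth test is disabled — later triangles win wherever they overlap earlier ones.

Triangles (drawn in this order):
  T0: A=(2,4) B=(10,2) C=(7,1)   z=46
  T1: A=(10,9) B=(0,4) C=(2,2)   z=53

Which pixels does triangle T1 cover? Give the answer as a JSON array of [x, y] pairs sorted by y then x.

T0:
  2·area = 14  (B↔C swapped to make it positive)
  edge (2, 4)→(7, 1): d=(5,-3) top-left  bias=+0
  edge (7, 1)→(10, 2): d=(3,1) right/bottom  bias=-1
  edge (10, 2)→(2, 4): d=(-8,2) right/bottom  bias=-1
    (3,0)@(7, 1): e=[0,0,14] → ·  [on edge]
    (2,1)@(5, 3): e=[4,8,2] → █
    (3,1)@(7, 3): e=[10,6,-2] → ·
    (2,2)@(5, 5): e=[14,14,-14] → ·
  covered (1 px):
    · · · · · ·
    · · █ · · ·
    · · · · · ·
    · · · · · ·
    · · · · · ·
T1:
  2·area = 30
  edge (10, 9)→(0, 4): d=(-10,-5) top-left  bias=+0
  edge (0, 4)→(2, 2): d=(2,-2) top-left  bias=+0
  edge (2, 2)→(10, 9): d=(8,7) right/bottom  bias=-1
    (1,0)@(3, 1): e=[45,0,-15] → ·  [on edge]
    (0,1)@(1, 3): e=[15,0,15] → █  [on edge]
    (1,1)@(3, 3): e=[25,4,1] → █
    (2,1)@(5, 3): e=[35,8,-13] → ·
    (0,2)@(1, 5): e=[-5,4,31] → ·
    (1,2)@(3, 5): e=[5,8,17] → █
    (2,2)@(5, 5): e=[15,12,3] → █
    (3,2)@(7, 5): e=[25,16,-11] → ·
    (1,3)@(3, 7): e=[-15,12,33] → ·
    (2,3)@(5, 7): e=[-5,16,19] → ·
    (3,3)@(7, 7): e=[5,20,5] → █
    (4,3)@(9, 7): e=[15,24,-9] → ·
  covered (5 px):
    · · · · · ·
    █ █ · · · ·
    · █ █ · · ·
    · · · █ · ·
    · · · · · ·

Result: [[0,1],[1,1],[1,2],[2,2],[3,3]]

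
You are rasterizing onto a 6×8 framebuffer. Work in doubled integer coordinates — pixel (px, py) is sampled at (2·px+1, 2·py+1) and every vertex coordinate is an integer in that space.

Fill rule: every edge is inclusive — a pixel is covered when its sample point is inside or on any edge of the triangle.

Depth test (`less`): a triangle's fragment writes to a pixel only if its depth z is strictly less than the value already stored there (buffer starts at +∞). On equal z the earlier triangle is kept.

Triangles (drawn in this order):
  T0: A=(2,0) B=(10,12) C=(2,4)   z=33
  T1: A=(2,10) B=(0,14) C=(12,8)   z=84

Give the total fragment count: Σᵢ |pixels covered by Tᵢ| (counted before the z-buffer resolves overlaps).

T0:
  2·area = 32
  edge (2, 0)→(10, 12): d=(8,12) inclusive
  edge (10, 12)→(2, 4): d=(-8,-8) inclusive
  edge (2, 4)→(2, 0): d=(0,-4) inclusive
    (0,1)@(1, 3): e=[36,0,-4] → ·  [on edge]
    (1,1)@(3, 3): e=[12,16,4] → █
    (2,1)@(5, 3): e=[-12,32,12] → ·
    (1,2)@(3, 5): e=[28,0,4] → █  [on edge]
    (2,2)@(5, 5): e=[4,16,12] → █
    (3,2)@(7, 5): e=[-20,32,20] → ·
    (1,3)@(3, 7): e=[44,-16,4] → ·
    (2,3)@(5, 7): e=[20,0,12] → █  [on edge]
    (3,3)@(7, 7): e=[-4,16,20] → ·
    (2,4)@(5, 9): e=[36,-16,12] → ·
    (3,4)@(7, 9): e=[12,0,20] → █  [on edge]
    (4,4)@(9, 9): e=[-12,16,28] → ·
    (4,5)@(9, 11): e=[4,0,28] → █  [on edge]
    (5,6)@(11, 13): e=[-4,0,36] → ·  [on edge]
  covered (6 px):
    · · · · · ·
    · █ · · · ·
    · █ █ · · ·
    · · █ · · ·
    · · · █ · ·
    · · · · █ ·
    · · · · · ·
    · · · · · ·
T1:
  2·area = 36  (B↔C swapped to make it positive)
  edge (2, 10)→(12, 8): d=(10,-2) inclusive
  edge (12, 8)→(0, 14): d=(-12,6) inclusive
  edge (0, 14)→(2, 10): d=(2,-4) inclusive
    (3,4)@(7, 9): e=[0,18,18] → █  [on edge]
    (4,4)@(9, 9): e=[4,6,26] → █
    (5,4)@(11, 9): e=[8,-6,34] → ·
    (1,5)@(3, 11): e=[12,18,6] → █
    (2,5)@(5, 11): e=[16,6,14] → █
    (3,5)@(7, 11): e=[20,-6,22] → ·
    (4,5)@(9, 11): e=[24,-18,30] → ·
    (0,6)@(1, 13): e=[28,6,2] → █
    (1,6)@(3, 13): e=[32,-6,10] → ·
    (2,6)@(5, 13): e=[36,-18,18] → ·
    (0,7)@(1, 15): e=[48,-18,6] → ·
  covered (5 px):
    · · · · · ·
    · · · · · ·
    · · · · · ·
    · · · · · ·
    · · · █ █ ·
    · █ █ · · ·
    █ · · · · ·
    · · · · · ·

Final: 11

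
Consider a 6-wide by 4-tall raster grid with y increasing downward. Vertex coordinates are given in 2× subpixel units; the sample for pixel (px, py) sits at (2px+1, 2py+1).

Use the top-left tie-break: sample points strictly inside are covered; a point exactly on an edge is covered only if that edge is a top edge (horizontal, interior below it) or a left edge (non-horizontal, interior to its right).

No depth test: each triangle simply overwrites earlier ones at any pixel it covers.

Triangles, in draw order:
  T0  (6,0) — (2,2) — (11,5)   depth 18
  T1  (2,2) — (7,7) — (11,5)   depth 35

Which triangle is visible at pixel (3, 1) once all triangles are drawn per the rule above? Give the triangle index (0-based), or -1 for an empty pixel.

T0:
  2·area = 30  (B↔C swapped to make it positive)
  edge (6, 0)→(11, 5): d=(5,5) right/bottom  bias=-1
  edge (11, 5)→(2, 2): d=(-9,-3) top-left  bias=+0
  edge (2, 2)→(6, 0): d=(4,-2) top-left  bias=+0
    (2,0)@(5, 1): e=[10,18,2] → X
    (3,0)@(7, 1): e=[0,24,6] → .  [on edge]
    (2,1)@(5, 3): e=[20,0,10] → X  [on edge]
    (3,1)@(7, 3): e=[10,6,14] → X
    (4,1)@(9, 3): e=[0,12,18] → .  [on edge]
    (2,2)@(5, 5): e=[30,-18,18] → .
    (3,2)@(7, 5): e=[20,-12,22] → .
    (5,2)@(11, 5): e=[0,0,30] → .  [on edge]
  covered (3 px):
    . . X . . .
    . . X X . .
    . . . . . .
    . . . . . .
T1:
  2·area = 30  (B↔C swapped to make it positive)
  edge (2, 2)→(11, 5): d=(9,3) right/bottom  bias=-1
  edge (11, 5)→(7, 7): d=(-4,2) right/bottom  bias=-1
  edge (7, 7)→(2, 2): d=(-5,-5) top-left  bias=+0
    (0,0)@(1, 1): e=[-6,36,0] → .  [on edge]
    (1,1)@(3, 3): e=[6,24,0] → X  [on edge]
    (2,1)@(5, 3): e=[0,20,10] → .  [on edge]
    (1,2)@(3, 5): e=[24,16,-10] → .
    (2,2)@(5, 5): e=[18,12,0] → X  [on edge]
    (3,2)@(7, 5): e=[12,8,10] → X
    (4,2)@(9, 5): e=[6,4,20] → X
    (5,2)@(11, 5): e=[0,0,30] → .  [on edge]
    (2,3)@(5, 7): e=[36,4,-10] → .
    (3,3)@(7, 7): e=[30,0,0] → .  [on edge]
    (4,3)@(9, 7): e=[24,-4,10] → .
  covered (4 px):
    . . . . . .
    . X . . . .
    . . X X X .
    . . . . . .

Z-buffer (winner per pixel, '.' = empty):
  . . 0 . . .
  . 1 0 0 . .
  . . 1 1 1 .
  . . . . . .

Result: 0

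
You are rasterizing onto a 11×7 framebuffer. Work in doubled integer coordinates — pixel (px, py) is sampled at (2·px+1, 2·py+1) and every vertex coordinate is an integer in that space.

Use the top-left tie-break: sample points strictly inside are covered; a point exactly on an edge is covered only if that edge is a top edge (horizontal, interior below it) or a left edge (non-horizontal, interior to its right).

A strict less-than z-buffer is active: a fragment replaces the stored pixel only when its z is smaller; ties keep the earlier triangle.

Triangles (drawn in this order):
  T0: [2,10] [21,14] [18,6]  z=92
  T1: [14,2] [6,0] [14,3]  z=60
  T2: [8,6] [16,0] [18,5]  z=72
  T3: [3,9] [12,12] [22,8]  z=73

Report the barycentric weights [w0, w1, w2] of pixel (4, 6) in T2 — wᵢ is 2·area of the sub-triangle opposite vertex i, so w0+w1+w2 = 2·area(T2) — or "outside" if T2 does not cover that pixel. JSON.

T0:
  2·area = 140  (B↔C swapped to make it positive)
  edge (2, 10)→(18, 6): d=(16,-4) top-left  bias=+0
  edge (18, 6)→(21, 14): d=(3,8) right/bottom  bias=-1
  edge (21, 14)→(2, 10): d=(-19,-4) top-left  bias=+0
    (7,3)@(15, 7): e=[4,27,109] → #
    (8,3)@(17, 7): e=[12,11,117] → #
    (9,3)@(19, 7): e=[20,-5,125] → ·
    (3,4)@(7, 9): e=[4,97,39] → #
    (4,4)@(9, 9): e=[12,81,47] → #
    (5,4)@(11, 9): e=[20,65,55] → #
    (6,4)@(13, 9): e=[28,49,63] → #
    (9,4)@(19, 9): e=[52,1,87] → #
    (10,4)@(21, 9): e=[60,-15,95] → ·
    (3,5)@(7, 11): e=[36,103,1] → #
    (10,5)@(21, 11): e=[92,-9,57] → ·
    (3,6)@(7, 13): e=[68,109,-37] → ·
  covered (18 px):
    · · · · · · · · · · ·
    · · · · · · · · · · ·
    · · · · · · · · · · ·
    · · · · · · · # # · ·
    · · · # # # # # # # ·
    · · · # # # # # # # ·
    · · · · · · · · # # ·
T1:
  2·area = 8  (B↔C swapped to make it positive)
  edge (14, 2)→(14, 3): d=(0,1) right/bottom  bias=-1
  edge (14, 3)→(6, 0): d=(-8,-3) top-left  bias=+0
  edge (6, 0)→(14, 2): d=(8,2) right/bottom  bias=-1
    (4,0)@(9, 1): e=[5,1,2] → #
    (5,0)@(11, 1): e=[3,7,-2] → ·
    (4,1)@(9, 3): e=[5,-15,18] → ·
  covered (1 px):
    · · · · # · · · · · ·
    · · · · · · · · · · ·
    · · · · · · · · · · ·
    · · · · · · · · · · ·
    · · · · · · · · · · ·
    · · · · · · · · · · ·
    · · · · · · · · · · ·
T2:
  2·area = 52
  edge (8, 6)→(16, 0): d=(8,-6) top-left  bias=+0
  edge (16, 0)→(18, 5): d=(2,5) right/bottom  bias=-1
  edge (18, 5)→(8, 6): d=(-10,1) right/bottom  bias=-1
    (7,0)@(15, 1): e=[2,7,43] → #
    (8,0)@(17, 1): e=[14,-3,41] → ·
    (6,1)@(13, 3): e=[6,21,25] → #
    (8,1)@(17, 3): e=[30,1,21] → #
    (9,1)@(19, 3): e=[42,-9,19] → ·
    (5,2)@(11, 5): e=[10,35,7] → #
    (9,2)@(19, 5): e=[58,-5,-1] → ·
    (5,3)@(11, 7): e=[26,39,-13] → ·
    (6,3)@(13, 7): e=[38,29,-15] → ·
    (7,3)@(15, 7): e=[50,19,-17] → ·
    (8,3)@(17, 7): e=[62,9,-19] → ·
  covered (8 px):
    · · · · · · · # · · ·
    · · · · · · # # # · ·
    · · · · · # # # # · ·
    · · · · · · · · · · ·
    · · · · · · · · · · ·
    · · · · · · · · · · ·
    · · · · · · · · · · ·
T3:
  2·area = 66  (B↔C swapped to make it positive)
  edge (3, 9)→(22, 8): d=(19,-1) top-left  bias=+0
  edge (22, 8)→(12, 12): d=(-10,4) right/bottom  bias=-1
  edge (12, 12)→(3, 9): d=(-9,-3) top-left  bias=+0
    (1,4)@(3, 9): e=[0,66,0] → #  [on edge]
    (2,4)@(5, 9): e=[2,58,6] → #
    (3,4)@(7, 9): e=[4,50,12] → #
    (4,4)@(9, 9): e=[6,42,18] → #
    (5,4)@(11, 9): e=[8,34,24] → #
    (6,4)@(13, 9): e=[10,26,30] → #
    (7,4)@(15, 9): e=[12,18,36] → #
    (8,4)@(17, 9): e=[14,10,42] → #
    (9,4)@(19, 9): e=[16,2,48] → #
    (10,4)@(21, 9): e=[18,-6,54] → ·
    (1,5)@(3, 11): e=[38,46,-18] → ·
    (2,5)@(5, 11): e=[40,38,-12] → ·
    (4,5)@(9, 11): e=[44,22,0] → #  [on edge]
    (7,6)@(15, 13): e=[88,-22,0] → ·  [on edge]
  covered (12 px):
    · · · · · · · · · · ·
    · · · · · · · · · · ·
    · · · · · · · · · · ·
    · · · · · · · · · · ·
    · # # # # # # # # # ·
    · · · · # # # · · · ·
    · · · · · · · · · · ·

Final: "outside"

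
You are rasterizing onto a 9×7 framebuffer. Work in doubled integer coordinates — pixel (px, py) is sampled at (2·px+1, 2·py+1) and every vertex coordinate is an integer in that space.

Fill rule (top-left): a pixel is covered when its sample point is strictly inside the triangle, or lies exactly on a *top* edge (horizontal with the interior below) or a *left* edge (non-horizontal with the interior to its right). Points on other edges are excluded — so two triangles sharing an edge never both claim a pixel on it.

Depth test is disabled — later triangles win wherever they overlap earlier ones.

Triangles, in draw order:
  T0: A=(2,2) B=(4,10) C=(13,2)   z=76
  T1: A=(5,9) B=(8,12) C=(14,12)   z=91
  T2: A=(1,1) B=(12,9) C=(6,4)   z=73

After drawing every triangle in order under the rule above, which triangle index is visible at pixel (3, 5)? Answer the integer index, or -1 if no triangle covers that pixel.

T0:
  2·area = 88  (B↔C swapped to make it positive)
  edge (2, 2)→(13, 2): d=(11,0) top-left  bias=+0
  edge (13, 2)→(4, 10): d=(-9,8) right/bottom  bias=-1
  edge (4, 10)→(2, 2): d=(-2,-8) top-left  bias=+0
    (1,1)@(3, 3): e=[11,71,6] → X
    (2,1)@(5, 3): e=[11,55,22] → X
    (3,1)@(7, 3): e=[11,39,38] → X
    (4,1)@(9, 3): e=[11,23,54] → X
    (5,1)@(11, 3): e=[11,7,70] → X
    (6,1)@(13, 3): e=[11,-9,86] → .
    (1,2)@(3, 5): e=[33,53,2] → X
    (5,2)@(11, 5): e=[33,-11,66] → .
    (1,3)@(3, 7): e=[55,35,-2] → .
    (2,3)@(5, 7): e=[55,19,14] → X
    (4,3)@(9, 7): e=[55,-13,46] → .
    (2,4)@(5, 9): e=[77,1,10] → X
  covered (12 px):
    . . . . . . . . .
    . X X X X X . . .
    . X X X X . . . .
    . . X X . . . . .
    . . X . . . . . .
    . . . . . . . . .
    . . . . . . . . .
T1:
  2·area = 18  (B↔C swapped to make it positive)
  edge (5, 9)→(14, 12): d=(9,3) right/bottom  bias=-1
  edge (14, 12)→(8, 12): d=(-6,0) right/bottom  bias=-1
  edge (8, 12)→(5, 9): d=(-3,-3) top-left  bias=+0
    (0,2)@(1, 5): e=[-24,42,0] → .  [on edge]
    (1,3)@(3, 7): e=[-12,30,0] → .  [on edge]
    (2,4)@(5, 9): e=[0,18,0] → .  [on edge]
    (3,5)@(7, 11): e=[12,6,0] → X  [on edge]
    (4,5)@(9, 11): e=[6,6,6] → X
    (5,5)@(11, 11): e=[0,6,12] → .  [on edge]
    (3,6)@(7, 13): e=[30,-6,-6] → .
    (4,6)@(9, 13): e=[24,-6,0] → .  [on edge]
    (8,6)@(17, 13): e=[0,-6,24] → .  [on edge]
  covered (2 px):
    . . . . . . . . .
    . . . . . . . . .
    . . . . . . . . .
    . . . . . . . . .
    . . . . . . . . .
    . . . X X . . . .
    . . . . . . . . .
T2:
  2·area = 7  (B↔C swapped to make it positive)
  edge (1, 1)→(6, 4): d=(5,3) right/bottom  bias=-1
  edge (6, 4)→(12, 9): d=(6,5) right/bottom  bias=-1
  edge (12, 9)→(1, 1): d=(-11,-8) top-left  bias=+0
    (0,0)@(1, 1): e=[0,7,0] → .  [on edge]
    (3,2)@(7, 5): e=[2,1,4] → X
    (4,2)@(9, 5): e=[-4,-9,20] → .
    (3,3)@(7, 7): e=[12,13,-18] → .
    (5,3)@(11, 7): e=[0,-7,14] → .  [on edge]
  covered (1 px):
    . . . . . . . . .
    . . . . . . . . .
    . . . X . . . . .
    . . . . . . . . .
    . . . . . . . . .
    . . . . . . . . .
    . . . . . . . . .

Z-buffer (winner per pixel, '.' = empty):
  . . . . . . . . .
  . 0 0 0 0 0 . . .
  . 0 0 2 0 . . . .
  . . 0 0 . . . . .
  . . 0 . . . . . .
  . . . 1 1 . . . .
  . . . . . . . . .

Final: 1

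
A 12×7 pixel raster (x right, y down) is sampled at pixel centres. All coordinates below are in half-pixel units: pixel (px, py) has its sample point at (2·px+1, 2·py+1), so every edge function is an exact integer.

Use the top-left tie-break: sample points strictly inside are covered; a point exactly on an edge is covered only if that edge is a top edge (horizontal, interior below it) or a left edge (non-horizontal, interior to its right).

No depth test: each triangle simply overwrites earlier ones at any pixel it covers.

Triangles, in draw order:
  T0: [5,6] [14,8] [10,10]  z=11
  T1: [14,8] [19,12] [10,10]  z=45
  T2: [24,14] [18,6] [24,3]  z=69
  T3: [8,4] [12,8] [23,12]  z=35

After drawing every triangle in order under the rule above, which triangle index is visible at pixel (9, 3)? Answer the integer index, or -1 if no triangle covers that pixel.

T0:
  2·area = 26
  edge (5, 6)→(14, 8): d=(9,2) right/bottom  bias=-1
  edge (14, 8)→(10, 10): d=(-4,2) right/bottom  bias=-1
  edge (10, 10)→(5, 6): d=(-5,-4) top-left  bias=+0
    (3,3)@(7, 7): e=[5,18,3] → X
    (4,3)@(9, 7): e=[1,14,11] → X
    (5,3)@(11, 7): e=[-3,10,19] → .
    (3,4)@(7, 9): e=[23,10,-7] → .
    (4,4)@(9, 9): e=[19,6,1] → X
    (5,4)@(11, 9): e=[15,2,9] → X
    (6,4)@(13, 9): e=[11,-2,17] → .
    (4,5)@(9, 11): e=[37,-2,-9] → .
    (5,5)@(11, 11): e=[33,-6,-1] → .
  covered (4 px):
    . . . . . . . . . . . .
    . . . . . . . . . . . .
    . . . . . . . . . . . .
    . . . X X . . . . . . .
    . . . . X X . . . . . .
    . . . . . . . . . . . .
    . . . . . . . . . . . .
T1:
  2·area = 26
  edge (14, 8)→(19, 12): d=(5,4) right/bottom  bias=-1
  edge (19, 12)→(10, 10): d=(-9,-2) top-left  bias=+0
  edge (10, 10)→(14, 8): d=(4,-2) top-left  bias=+0
    (6,4)@(13, 9): e=[9,15,2] → X
    (7,4)@(15, 9): e=[1,19,6] → X
    (8,4)@(17, 9): e=[-7,23,10] → .
    (6,5)@(13, 11): e=[19,-3,10] → .
    (7,5)@(15, 11): e=[11,1,14] → X
    (8,5)@(17, 11): e=[3,5,18] → X
    (9,5)@(19, 11): e=[-5,9,22] → .
    (7,6)@(15, 13): e=[21,-17,22] → .
    (8,6)@(17, 13): e=[13,-13,26] → .
  covered (4 px):
    . . . . . . . . . . . .
    . . . . . . . . . . . .
    . . . . . . . . . . . .
    . . . . . . . . . . . .
    . . . . . . X X . . . .
    . . . . . . . X X . . .
    . . . . . . . . . . . .
T2:
  2·area = 66
  edge (24, 14)→(18, 6): d=(-6,-8) top-left  bias=+0
  edge (18, 6)→(24, 3): d=(6,-3) top-left  bias=+0
  edge (24, 3)→(24, 14): d=(0,11) right/bottom  bias=-1
    (10,2)@(21, 5): e=[30,3,33] → X
    (11,2)@(23, 5): e=[46,9,11] → X
    (9,3)@(19, 7): e=[2,9,55] → X
    (9,4)@(19, 9): e=[-10,21,55] → .
    (10,4)@(21, 9): e=[6,27,33] → X
    (10,5)@(21, 11): e=[-6,39,33] → .
    (11,5)@(23, 11): e=[10,45,11] → X
    (11,6)@(23, 13): e=[-2,57,11] → .
  covered (8 px):
    . . . . . . . . . . . .
    . . . . . . . . . . . .
    . . . . . . . . . . X X
    . . . . . . . . . X X X
    . . . . . . . . . . X X
    . . . . . . . . . . . X
    . . . . . . . . . . . .
T3:
  2·area = 28  (B↔C swapped to make it positive)
  edge (8, 4)→(23, 12): d=(15,8) right/bottom  bias=-1
  edge (23, 12)→(12, 8): d=(-11,-4) top-left  bias=+0
  edge (12, 8)→(8, 4): d=(-4,-4) top-left  bias=+0
    (2,0)@(5, 1): e=[-21,49,0] → .  [on edge]
    (3,1)@(7, 3): e=[-7,35,0] → .  [on edge]
    (4,2)@(9, 5): e=[7,21,0] → X  [on edge]
    (5,2)@(11, 5): e=[-9,29,8] → .
    (4,3)@(9, 7): e=[37,-1,-8] → .
    (5,3)@(11, 7): e=[21,7,0] → X  [on edge]
    (6,3)@(13, 7): e=[5,15,8] → X
    (7,3)@(15, 7): e=[-11,23,16] → .
    (5,4)@(11, 9): e=[51,-15,-8] → .
    (6,4)@(13, 9): e=[35,-7,0] → .  [on edge]
    (7,4)@(15, 9): e=[19,1,8] → X
    (8,4)@(17, 9): e=[3,9,16] → X
    (7,5)@(15, 11): e=[49,-21,0] → .  [on edge]
    (8,6)@(17, 13): e=[63,-35,0] → .  [on edge]
  covered (6 px):
    . . . . . . . . . . . .
    . . . . . . . . . . . .
    . . . . X . . . . . . .
    . . . . . X X . . . . .
    . . . . . . . X X . . .
    . . . . . . . . . . X .
    . . . . . . . . . . . .

Z-buffer (winner per pixel, '.' = empty):
  . . . . . . . . . . . .
  . . . . . . . . . . . .
  . . . . 3 . . . . . 2 2
  . . . 0 0 3 3 . . 2 2 2
  . . . . 0 0 1 3 3 . 2 2
  . . . . . . . 1 1 . 3 2
  . . . . . . . . . . . .

Answer: 2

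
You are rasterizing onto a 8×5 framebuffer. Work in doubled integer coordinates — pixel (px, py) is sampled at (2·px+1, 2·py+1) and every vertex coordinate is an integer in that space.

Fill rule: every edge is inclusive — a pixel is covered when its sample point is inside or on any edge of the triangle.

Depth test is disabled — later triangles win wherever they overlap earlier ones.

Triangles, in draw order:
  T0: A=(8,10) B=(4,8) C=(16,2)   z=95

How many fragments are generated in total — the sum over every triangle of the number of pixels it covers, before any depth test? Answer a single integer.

T0:
  2·area = 48
  edge (8, 10)→(4, 8): d=(-4,-2) inclusive
  edge (4, 8)→(16, 2): d=(12,-6) inclusive
  edge (16, 2)→(8, 10): d=(-8,8) inclusive
    (7,1)@(15, 3): e=[42,6,0] → #  [on edge]
    (5,2)@(11, 5): e=[26,6,16] → #
    (6,2)@(13, 5): e=[30,18,0] → #  [on edge]
    (7,2)@(15, 5): e=[34,30,-16] → ·
    (3,3)@(7, 7): e=[10,6,32] → #
    (4,3)@(9, 7): e=[14,18,16] → #
    (5,3)@(11, 7): e=[18,30,0] → #  [on edge]
    (6,3)@(13, 7): e=[22,42,-16] → ·
    (3,4)@(7, 9): e=[2,30,16] → #
    (4,4)@(9, 9): e=[6,42,0] → #  [on edge]
    (5,4)@(11, 9): e=[10,54,-16] → ·
  covered (8 px):
    · · · · · · · ·
    · · · · · · · #
    · · · · · # # ·
    · · · # # # · ·
    · · · # # · · ·

Result: 8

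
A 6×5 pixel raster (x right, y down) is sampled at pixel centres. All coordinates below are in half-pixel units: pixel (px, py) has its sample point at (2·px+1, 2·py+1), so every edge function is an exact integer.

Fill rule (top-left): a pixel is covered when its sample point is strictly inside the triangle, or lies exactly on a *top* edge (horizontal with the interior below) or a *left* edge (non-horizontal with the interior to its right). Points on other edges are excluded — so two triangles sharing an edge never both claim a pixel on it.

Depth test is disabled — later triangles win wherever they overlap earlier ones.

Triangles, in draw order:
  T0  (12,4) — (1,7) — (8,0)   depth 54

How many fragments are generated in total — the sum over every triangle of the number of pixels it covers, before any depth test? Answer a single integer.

T0:
  2·area = 56
  edge (12, 4)→(1, 7): d=(-11,3) right/bottom  bias=-1
  edge (1, 7)→(8, 0): d=(7,-7) top-left  bias=+0
  edge (8, 0)→(12, 4): d=(4,4) right/bottom  bias=-1
    (3,0)@(7, 1): e=[48,0,8] → X  [on edge]
    (4,0)@(9, 1): e=[42,14,0] → .  [on edge]
    (2,1)@(5, 3): e=[32,0,24] → X  [on edge]
    (4,1)@(9, 3): e=[20,28,8] → X
    (5,1)@(11, 3): e=[14,42,0] → .  [on edge]
    (1,2)@(3, 5): e=[16,0,40] → X  [on edge]
    (4,2)@(9, 5): e=[-2,42,16] → .
    (0,3)@(1, 7): e=[0,0,56] → .  [on edge]
    (1,3)@(3, 7): e=[-6,14,48] → .
    (2,3)@(5, 7): e=[-12,28,40] → .
    (3,3)@(7, 7): e=[-18,42,32] → .
  covered (7 px):
    . . . X . .
    . . X X X .
    . X X X . .
    . . . . . .
    . . . . . .

Final: 7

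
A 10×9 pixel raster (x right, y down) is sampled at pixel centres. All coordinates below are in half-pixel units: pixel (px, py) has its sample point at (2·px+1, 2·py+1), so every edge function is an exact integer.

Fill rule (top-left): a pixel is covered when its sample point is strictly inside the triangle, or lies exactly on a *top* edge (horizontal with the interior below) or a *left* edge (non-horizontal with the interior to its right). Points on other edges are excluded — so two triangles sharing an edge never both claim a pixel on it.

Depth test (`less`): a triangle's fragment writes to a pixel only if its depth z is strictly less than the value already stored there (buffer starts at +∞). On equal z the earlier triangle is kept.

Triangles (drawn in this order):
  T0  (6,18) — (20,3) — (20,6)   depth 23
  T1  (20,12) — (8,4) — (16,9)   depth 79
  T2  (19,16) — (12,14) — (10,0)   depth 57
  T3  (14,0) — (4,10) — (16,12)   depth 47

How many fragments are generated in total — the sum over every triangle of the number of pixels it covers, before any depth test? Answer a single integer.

T0:
  2·area = 42
  edge (6, 18)→(20, 3): d=(14,-15) top-left  bias=+0
  edge (20, 3)→(20, 6): d=(0,3) right/bottom  bias=-1
  edge (20, 6)→(6, 18): d=(-14,12) right/bottom  bias=-1
    (9,2)@(19, 5): e=[13,3,26] → █
    (8,3)@(17, 7): e=[11,9,22] → █
    (9,3)@(19, 7): e=[41,3,-2] → ·
    (7,4)@(15, 9): e=[9,15,18] → █
    (8,4)@(17, 9): e=[39,9,-6] → ·
    (6,5)@(13, 11): e=[7,21,14] → █
    (7,5)@(15, 11): e=[37,15,-10] → ·
    (5,6)@(11, 13): e=[5,27,10] → █
    (6,6)@(13, 13): e=[35,21,-14] → ·
    (4,7)@(9, 15): e=[3,33,6] → █
    (5,7)@(11, 15): e=[33,27,-18] → ·
    (3,8)@(7, 17): e=[1,39,2] → █
  covered (7 px):
    · · · · · · · · · ·
    · · · · · · · · · ·
    · · · · · · · · · █
    · · · · · · · · █ ·
    · · · · · · · █ · ·
    · · · · · · █ · · ·
    · · · · · █ · · · ·
    · · · · █ · · · · ·
    · · · █ · · · · · ·
T1:
  2·area = 4
  edge (20, 12)→(8, 4): d=(-12,-8) top-left  bias=+0
  edge (8, 4)→(16, 9): d=(8,5) right/bottom  bias=-1
  edge (16, 9)→(20, 12): d=(4,3) right/bottom  bias=-1
  covered (0 px):
    · · · · · · · · · ·
    · · · · · · · · · ·
    · · · · · · · · · ·
    · · · · · · · · · ·
    · · · · · · · · · ·
    · · · · · · · · · ·
    · · · · · · · · · ·
    · · · · · · · · · ·
    · · · · · · · · · ·
T2:
  2·area = 94
  edge (19, 16)→(12, 14): d=(-7,-2) top-left  bias=+0
  edge (12, 14)→(10, 0): d=(-2,-14) top-left  bias=+0
  edge (10, 0)→(19, 16): d=(9,16) right/bottom  bias=-1
    (5,1)@(11, 3): e=[75,8,11] → █
    (6,1)@(13, 3): e=[79,36,-21] → ·
    (5,2)@(11, 5): e=[61,4,29] → █
    (6,2)@(13, 5): e=[65,32,-3] → ·
    (5,3)@(11, 7): e=[47,0,47] → █  [on edge]
    (6,3)@(13, 7): e=[51,28,15] → █
    (7,3)@(15, 7): e=[55,56,-17] → ·
    (5,4)@(11, 9): e=[33,-4,65] → ·
    (6,4)@(13, 9): e=[37,24,33] → █
    (7,4)@(15, 9): e=[41,52,1] → █
    (8,4)@(17, 9): e=[45,80,-31] → ·
    (6,5)@(13, 11): e=[23,20,51] → █
  covered (12 px):
    · · · · · · · · · ·
    · · · · · █ · · · ·
    · · · · · █ · · · ·
    · · · · · █ █ · · ·
    · · · · · · █ █ · ·
    · · · · · · █ █ · ·
    · · · · · · █ █ █ ·
    · · · · · · · · █ ·
    · · · · · · · · · ·
T3:
  2·area = 140  (B↔C swapped to make it positive)
  edge (14, 0)→(16, 12): d=(2,12) right/bottom  bias=-1
  edge (16, 12)→(4, 10): d=(-12,-2) top-left  bias=+0
  edge (4, 10)→(14, 0): d=(10,-10) top-left  bias=+0
    (6,0)@(13, 1): e=[14,126,0] → █  [on edge]
    (7,0)@(15, 1): e=[-10,130,20] → ·
    (5,1)@(11, 3): e=[42,98,0] → █  [on edge]
    (7,1)@(15, 3): e=[-6,106,40] → ·
    (4,2)@(9, 5): e=[70,70,0] → █  [on edge]
    (7,2)@(15, 5): e=[-2,82,60] → ·
    (3,3)@(7, 7): e=[98,42,0] → █  [on edge]
    (7,3)@(15, 7): e=[2,58,80] → █
    (8,3)@(17, 7): e=[-22,62,100] → ·
    (2,4)@(5, 9): e=[126,14,0] → █  [on edge]
    (8,4)@(17, 9): e=[-18,38,120] → ·
    (1,5)@(3, 11): e=[154,-14,0] → ·  [on edge]
    (0,6)@(1, 13): e=[182,-42,0] → ·  [on edge]
  covered (20 px):
    · · · · · · █ · · ·
    · · · · · █ █ · · ·
    · · · · █ █ █ · · ·
    · · · █ █ █ █ █ · ·
    · · █ █ █ █ █ █ · ·
    · · · · · █ █ █ · ·
    · · · · · · · · · ·
    · · · · · · · · · ·
    · · · · · · · · · ·

Answer: 39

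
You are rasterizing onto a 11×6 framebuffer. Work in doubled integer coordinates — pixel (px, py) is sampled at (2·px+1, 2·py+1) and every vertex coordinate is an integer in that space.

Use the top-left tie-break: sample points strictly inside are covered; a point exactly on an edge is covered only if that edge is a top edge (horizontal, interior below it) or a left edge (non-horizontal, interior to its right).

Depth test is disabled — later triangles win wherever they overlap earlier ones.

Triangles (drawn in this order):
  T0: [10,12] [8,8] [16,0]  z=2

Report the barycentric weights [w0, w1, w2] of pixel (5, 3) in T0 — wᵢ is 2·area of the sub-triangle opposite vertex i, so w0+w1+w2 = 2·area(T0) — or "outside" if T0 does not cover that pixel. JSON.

T0:
  2·area = 48
  edge (10, 12)→(8, 8): d=(-2,-4) top-left  bias=+0
  edge (8, 8)→(16, 0): d=(8,-8) top-left  bias=+0
  edge (16, 0)→(10, 12): d=(-6,12) right/bottom  bias=-1
    (7,0)@(15, 1): e=[42,0,6] → #  [on edge]
    (8,0)@(17, 1): e=[50,16,-18] → ·
    (6,1)@(13, 3): e=[30,0,18] → #  [on edge]
    (7,1)@(15, 3): e=[38,16,-6] → ·
    (5,2)@(11, 5): e=[18,0,30] → #  [on edge]
    (7,2)@(15, 5): e=[34,32,-18] → ·
    (4,3)@(9, 7): e=[6,0,42] → #  [on edge]
    (6,3)@(13, 7): e=[22,32,-6] → ·
    (3,4)@(7, 9): e=[-6,0,54] → ·  [on edge]
    (4,4)@(9, 9): e=[2,16,30] → #
    (6,4)@(13, 9): e=[18,48,-18] → ·
    (2,5)@(5, 11): e=[-18,0,66] → ·  [on edge]
  covered (8 px):
    · · · · · · · # · · ·
    · · · · · · # · · · ·
    · · · · · # # · · · ·
    · · · · # # · · · · ·
    · · · · # # · · · · ·
    · · · · · · · · · · ·

Answer: [16,18,14]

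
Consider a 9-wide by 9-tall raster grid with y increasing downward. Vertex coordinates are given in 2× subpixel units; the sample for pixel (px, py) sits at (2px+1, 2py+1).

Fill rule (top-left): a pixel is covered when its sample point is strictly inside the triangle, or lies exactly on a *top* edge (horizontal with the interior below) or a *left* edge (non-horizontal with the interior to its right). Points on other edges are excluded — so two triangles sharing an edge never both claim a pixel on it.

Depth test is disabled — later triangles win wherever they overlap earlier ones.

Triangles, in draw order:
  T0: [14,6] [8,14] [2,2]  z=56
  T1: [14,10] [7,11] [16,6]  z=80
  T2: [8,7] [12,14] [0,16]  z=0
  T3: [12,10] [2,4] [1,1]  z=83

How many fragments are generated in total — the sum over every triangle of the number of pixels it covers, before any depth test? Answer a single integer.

T0:
  2·area = 120
  edge (14, 6)→(8, 14): d=(-6,8) right/bottom  bias=-1
  edge (8, 14)→(2, 2): d=(-6,-12) top-left  bias=+0
  edge (2, 2)→(14, 6): d=(12,4) right/bottom  bias=-1
    (1,1)@(3, 3): e=[106,6,8] → █
    (2,1)@(5, 3): e=[90,30,0] → ·  [on edge]
    (1,2)@(3, 5): e=[94,-6,32] → ·
    (2,2)@(5, 5): e=[78,18,24] → █
    (3,2)@(7, 5): e=[62,42,16] → █
    (4,2)@(9, 5): e=[46,66,8] → █
    (5,2)@(11, 5): e=[30,90,0] → ·  [on edge]
    (2,3)@(5, 7): e=[66,6,48] → █
    (5,3)@(11, 7): e=[18,78,24] → █
    (6,3)@(13, 7): e=[2,102,16] → █
    (7,3)@(15, 7): e=[-14,126,8] → ·
    (8,3)@(17, 7): e=[-30,150,0] → ·  [on edge]
  covered (14 px):
    · · · · · · · · ·
    · █ · · · · · · ·
    · · █ █ █ · · · ·
    · · █ █ █ █ █ · ·
    · · · █ █ █ · · ·
    · · · █ █ · · · ·
    · · · · · · · · ·
    · · · · · · · · ·
    · · · · · · · · ·
T1:
  2·area = 26
  edge (14, 10)→(7, 11): d=(-7,1) right/bottom  bias=-1
  edge (7, 11)→(16, 6): d=(9,-5) top-left  bias=+0
  edge (16, 6)→(14, 10): d=(-2,4) right/bottom  bias=-1
    (7,3)@(15, 7): e=[20,4,2] → █
    (8,3)@(17, 7): e=[18,14,-6] → ·
    (5,4)@(11, 9): e=[10,2,14] → █
    (6,4)@(13, 9): e=[8,12,6] → █
    (7,4)@(15, 9): e=[6,22,-2] → ·
    (3,5)@(7, 11): e=[0,0,26] → ·  [on edge]
    (5,5)@(11, 11): e=[-4,20,10] → ·
    (6,5)@(13, 11): e=[-6,30,2] → ·
  covered (3 px):
    · · · · · · · · ·
    · · · · · · · · ·
    · · · · · · · · ·
    · · · · · · · █ ·
    · · · · · █ █ · ·
    · · · · · · · · ·
    · · · · · · · · ·
    · · · · · · · · ·
    · · · · · · · · ·
T2:
  2·area = 92
  edge (8, 7)→(12, 14): d=(4,7) right/bottom  bias=-1
  edge (12, 14)→(0, 16): d=(-12,2) right/bottom  bias=-1
  edge (0, 16)→(8, 7): d=(8,-9) top-left  bias=+0
    (3,4)@(7, 9): e=[15,70,7] → █
    (4,4)@(9, 9): e=[1,66,25] → █
    (5,4)@(11, 9): e=[-13,62,43] → ·
    (2,5)@(5, 11): e=[37,50,5] → █
    (5,5)@(11, 11): e=[-5,38,59] → ·
    (1,6)@(3, 13): e=[59,30,3] → █
    (5,6)@(11, 13): e=[3,14,75] → █
    (6,6)@(13, 13): e=[-11,10,93] → ·
    (0,7)@(1, 15): e=[81,10,1] → █
    (3,7)@(7, 15): e=[39,-2,55] → ·
    (4,7)@(9, 15): e=[25,-6,73] → ·
    (5,7)@(11, 15): e=[11,-10,91] → ·
  covered (13 px):
    · · · · · · · · ·
    · · · · · · · · ·
    · · · · · · · · ·
    · · · · · · · · ·
    · · · █ █ · · · ·
    · · █ █ █ · · · ·
    · █ █ █ █ █ · · ·
    █ █ █ · · · · · ·
    · · · · · · · · ·
T3:
  2·area = 24
  edge (12, 10)→(2, 4): d=(-10,-6) top-left  bias=+0
  edge (2, 4)→(1, 1): d=(-1,-3) top-left  bias=+0
  edge (1, 1)→(12, 10): d=(11,9) right/bottom  bias=-1
    (0,0)@(1, 1): e=[24,0,0] → ·  [on edge]
    (1,1)@(3, 3): e=[16,4,4] → █
    (2,1)@(5, 3): e=[28,10,-14] → ·
    (1,2)@(3, 5): e=[-4,2,26] → ·
    (2,2)@(5, 5): e=[8,8,8] → █
    (3,2)@(7, 5): e=[20,14,-10] → ·
    (1,3)@(3, 7): e=[-24,0,48] → ·  [on edge]
    (2,3)@(5, 7): e=[-12,6,30] → ·
    (3,3)@(7, 7): e=[0,12,12] → █  [on edge]
    (4,3)@(9, 7): e=[12,18,-6] → ·
    (3,4)@(7, 9): e=[-20,10,34] → ·
    (2,6)@(5, 13): e=[-72,0,96] → ·  [on edge]
    (8,6)@(17, 13): e=[0,36,-12] → ·  [on edge]
  covered (3 px):
    · · · · · · · · ·
    · █ · · · · · · ·
    · · █ · · · · · ·
    · · · █ · · · · ·
    · · · · · · · · ·
    · · · · · · · · ·
    · · · · · · · · ·
    · · · · · · · · ·
    · · · · · · · · ·

Answer: 33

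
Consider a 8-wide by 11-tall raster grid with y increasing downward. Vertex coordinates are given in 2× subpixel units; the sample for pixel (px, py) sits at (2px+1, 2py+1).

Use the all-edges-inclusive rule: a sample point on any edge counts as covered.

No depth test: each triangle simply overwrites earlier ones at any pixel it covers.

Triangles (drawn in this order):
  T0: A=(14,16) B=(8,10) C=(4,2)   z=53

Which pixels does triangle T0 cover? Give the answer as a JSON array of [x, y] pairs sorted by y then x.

T0:
  2·area = 24
  edge (14, 16)→(8, 10): d=(-6,-6) inclusive
  edge (8, 10)→(4, 2): d=(-4,-8) inclusive
  edge (4, 2)→(14, 16): d=(10,14) inclusive
    (0,1)@(1, 3): e=[0,-28,52] → .  [on edge]
    (1,2)@(3, 5): e=[0,-20,44] → .  [on edge]
    (2,3)@(5, 7): e=[0,-12,36] → .  [on edge]
    (3,3)@(7, 7): e=[12,4,8] → X
    (4,3)@(9, 7): e=[24,20,-20] → .
    (3,4)@(7, 9): e=[0,-4,28] → .  [on edge]
    (4,4)@(9, 9): e=[12,12,0] → X  [on edge]
    (5,4)@(11, 9): e=[24,28,-28] → .
    (4,5)@(9, 11): e=[0,4,20] → X  [on edge]
    (5,5)@(11, 11): e=[12,20,-8] → .
    (4,6)@(9, 13): e=[-12,-4,40] → .
    (5,6)@(11, 13): e=[0,12,12] → X  [on edge]
    (6,7)@(13, 15): e=[0,20,4] → X  [on edge]
    (7,8)@(15, 17): e=[0,28,-4] → .  [on edge]
  covered (5 px):
    . . . . . . . .
    . . . . . . . .
    . . . . . . . .
    . . . X . . . .
    . . . . X . . .
    . . . . X . . .
    . . . . . X . .
    . . . . . . X .
    . . . . . . . .
    . . . . . . . .
    . . . . . . . .

Answer: [[3,3],[4,4],[4,5],[5,6],[6,7]]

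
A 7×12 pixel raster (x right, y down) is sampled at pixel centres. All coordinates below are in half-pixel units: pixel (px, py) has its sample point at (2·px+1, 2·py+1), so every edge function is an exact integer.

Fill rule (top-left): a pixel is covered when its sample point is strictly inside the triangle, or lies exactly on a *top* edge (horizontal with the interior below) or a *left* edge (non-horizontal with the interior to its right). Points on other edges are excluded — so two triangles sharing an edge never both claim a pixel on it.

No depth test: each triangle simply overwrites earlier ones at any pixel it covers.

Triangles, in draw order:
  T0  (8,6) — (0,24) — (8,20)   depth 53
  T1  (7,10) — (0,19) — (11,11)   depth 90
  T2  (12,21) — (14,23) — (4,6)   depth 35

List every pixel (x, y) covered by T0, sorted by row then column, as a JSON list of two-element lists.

T0:
  2·area = 112  (B↔C swapped to make it positive)
  edge (8, 6)→(8, 20): d=(0,14) right/bottom  bias=-1
  edge (8, 20)→(0, 24): d=(-8,4) right/bottom  bias=-1
  edge (0, 24)→(8, 6): d=(8,-18) top-left  bias=+0
    (3,4)@(7, 9): e=[14,92,6] → █
    (4,4)@(9, 9): e=[-14,84,42] → ·
    (3,5)@(7, 11): e=[14,76,22] → █
    (4,5)@(9, 11): e=[-14,68,58] → ·
    (2,6)@(5, 13): e=[42,68,2] → █
    (4,6)@(9, 13): e=[-14,52,74] → ·
    (2,7)@(5, 15): e=[42,52,18] → █
    (4,7)@(9, 15): e=[-14,36,90] → ·
    (2,8)@(5, 17): e=[42,36,34] → █
    (4,8)@(9, 17): e=[-14,20,106] → ·
    (1,9)@(3, 19): e=[70,28,14] → █
    (4,9)@(9, 19): e=[-14,4,122] → ·
  covered (14 px):
    · · · · · · ·
    · · · · · · ·
    · · · · · · ·
    · · · · · · ·
    · · · █ · · ·
    · · · █ · · ·
    · · █ █ · · ·
    · · █ █ · · ·
    · · █ █ · · ·
    · █ █ █ · · ·
    · █ █ · · · ·
    █ · · · · · ·
T1:
  2·area = 43  (B↔C swapped to make it positive)
  edge (7, 10)→(11, 11): d=(4,1) right/bottom  bias=-1
  edge (11, 11)→(0, 19): d=(-11,8) right/bottom  bias=-1
  edge (0, 19)→(7, 10): d=(7,-9) top-left  bias=+0
    (1,4)@(3, 9): e=[0,86,-43] → ·  [on edge]
    (3,5)@(7, 11): e=[4,32,7] → █
    (4,5)@(9, 11): e=[2,16,25] → █
    (5,5)@(11, 11): e=[0,0,43] → ·  [on edge]
    (2,6)@(5, 13): e=[14,26,3] → █
    (4,6)@(9, 13): e=[10,-6,39] → ·
    (2,7)@(5, 15): e=[22,4,17] → █
    (3,7)@(7, 15): e=[20,-12,35] → ·
    (2,8)@(5, 17): e=[30,-18,31] → ·
  covered (5 px):
    · · · · · · ·
    · · · · · · ·
    · · · · · · ·
    · · · · · · ·
    · · · · · · ·
    · · · █ █ · ·
    · · █ █ · · ·
    · · █ · · · ·
    · · · · · · ·
    · · · · · · ·
    · · · · · · ·
    · · · · · · ·
T2:
  2·area = 14  (B↔C swapped to make it positive)
  edge (12, 21)→(4, 6): d=(-8,-15) top-left  bias=+0
  edge (4, 6)→(14, 23): d=(10,17) right/bottom  bias=-1
  edge (14, 23)→(12, 21): d=(-2,-2) top-left  bias=+0
    (4,7)@(9, 15): e=[3,5,6] → █
    (5,7)@(11, 15): e=[33,-29,10] → ·
    (4,8)@(9, 17): e=[-13,25,2] → ·
    (5,9)@(11, 19): e=[1,11,2] → █
    (6,9)@(13, 19): e=[31,-23,6] → ·
    (5,10)@(11, 21): e=[-15,31,-2] → ·
  covered (2 px):
    · · · · · · ·
    · · · · · · ·
    · · · · · · ·
    · · · · · · ·
    · · · · · · ·
    · · · · · · ·
    · · · · · · ·
    · · · · █ · ·
    · · · · · · ·
    · · · · · █ ·
    · · · · · · ·
    · · · · · · ·

Answer: [[3,4],[3,5],[2,6],[3,6],[2,7],[3,7],[2,8],[3,8],[1,9],[2,9],[3,9],[1,10],[2,10],[0,11]]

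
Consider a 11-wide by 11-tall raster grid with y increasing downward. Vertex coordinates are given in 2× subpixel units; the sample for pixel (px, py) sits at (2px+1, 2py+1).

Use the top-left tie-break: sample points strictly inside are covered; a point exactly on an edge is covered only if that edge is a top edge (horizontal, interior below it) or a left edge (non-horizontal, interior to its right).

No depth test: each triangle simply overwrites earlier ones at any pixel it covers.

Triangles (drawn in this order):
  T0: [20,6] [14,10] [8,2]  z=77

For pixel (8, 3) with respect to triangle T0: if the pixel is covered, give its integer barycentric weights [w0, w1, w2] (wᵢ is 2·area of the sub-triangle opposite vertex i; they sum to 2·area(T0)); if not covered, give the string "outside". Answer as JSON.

T0:
  2·area = 72
  edge (20, 6)→(14, 10): d=(-6,4) right/bottom  bias=-1
  edge (14, 10)→(8, 2): d=(-6,-8) top-left  bias=+0
  edge (8, 2)→(20, 6): d=(12,4) right/bottom  bias=-1
    (2,0)@(5, 1): e=[90,-18,0] → .  [on edge]
    (4,1)@(9, 3): e=[62,2,8] → X
    (5,1)@(11, 3): e=[54,18,0] → .  [on edge]
    (4,2)@(9, 5): e=[50,-10,32] → .
    (5,2)@(11, 5): e=[42,6,24] → X
    (6,2)@(13, 5): e=[34,22,16] → X
    (7,2)@(15, 5): e=[26,38,8] → X
    (8,2)@(17, 5): e=[18,54,0] → .  [on edge]
    (5,3)@(11, 7): e=[30,-6,48] → .
    (6,3)@(13, 7): e=[22,10,40] → X
    (8,3)@(17, 7): e=[6,42,24] → X
    (9,3)@(19, 7): e=[-2,58,16] → .
  covered (8 px):
    . . . . . . . . . . .
    . . . . X . . . . . .
    . . . . . X X X . . .
    . . . . . . X X X . .
    . . . . . . . X . . .
    . . . . . . . . . . .
    . . . . . . . . . . .
    . . . . . . . . . . .
    . . . . . . . . . . .
    . . . . . . . . . . .
    . . . . . . . . . . .

Final: [42,24,6]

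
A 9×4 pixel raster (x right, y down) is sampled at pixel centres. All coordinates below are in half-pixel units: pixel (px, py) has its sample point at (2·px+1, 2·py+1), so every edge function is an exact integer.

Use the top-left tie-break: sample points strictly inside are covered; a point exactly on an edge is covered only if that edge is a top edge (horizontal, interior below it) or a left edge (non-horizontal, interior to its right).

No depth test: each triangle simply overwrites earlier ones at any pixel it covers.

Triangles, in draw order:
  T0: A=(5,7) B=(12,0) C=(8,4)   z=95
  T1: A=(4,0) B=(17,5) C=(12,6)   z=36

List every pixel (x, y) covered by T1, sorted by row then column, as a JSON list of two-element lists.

T0:
  degenerate (2·area = 0) — covers nothing
T1:
  2·area = 38
  edge (4, 0)→(17, 5): d=(13,5) right/bottom  bias=-1
  edge (17, 5)→(12, 6): d=(-5,1) right/bottom  bias=-1
  edge (12, 6)→(4, 0): d=(-8,-6) top-left  bias=+0
    (4,1)@(9, 3): e=[14,18,6] → X
    (5,1)@(11, 3): e=[4,16,18] → X
    (6,1)@(13, 3): e=[-6,14,30] → .
    (4,2)@(9, 5): e=[40,8,-10] → .
    (5,2)@(11, 5): e=[30,6,2] → X
    (6,2)@(13, 5): e=[20,4,14] → X
    (7,2)@(15, 5): e=[10,2,26] → X
    (8,2)@(17, 5): e=[0,0,38] → .  [on edge]
    (3,3)@(7, 7): e=[76,0,-38] → .  [on edge]
    (5,3)@(11, 7): e=[56,-4,-14] → .
    (6,3)@(13, 7): e=[46,-6,-2] → .
    (7,3)@(15, 7): e=[36,-8,10] → .
  covered (5 px):
    . . . . . . . . .
    . . . . X X . . .
    . . . . . X X X .
    . . . . . . . . .

Result: [[4,1],[5,1],[5,2],[6,2],[7,2]]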